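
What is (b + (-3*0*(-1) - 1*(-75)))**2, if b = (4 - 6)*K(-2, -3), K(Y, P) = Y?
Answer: 6241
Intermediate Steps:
b = 4 (b = (4 - 6)*(-2) = -2*(-2) = 4)
(b + (-3*0*(-1) - 1*(-75)))**2 = (4 + (-3*0*(-1) - 1*(-75)))**2 = (4 + (0*(-1) + 75))**2 = (4 + (0 + 75))**2 = (4 + 75)**2 = 79**2 = 6241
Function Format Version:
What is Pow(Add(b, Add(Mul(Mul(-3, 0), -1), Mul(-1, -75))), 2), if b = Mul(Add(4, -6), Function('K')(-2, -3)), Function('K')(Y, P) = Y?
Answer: 6241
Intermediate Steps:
b = 4 (b = Mul(Add(4, -6), -2) = Mul(-2, -2) = 4)
Pow(Add(b, Add(Mul(Mul(-3, 0), -1), Mul(-1, -75))), 2) = Pow(Add(4, Add(Mul(Mul(-3, 0), -1), Mul(-1, -75))), 2) = Pow(Add(4, Add(Mul(0, -1), 75)), 2) = Pow(Add(4, Add(0, 75)), 2) = Pow(Add(4, 75), 2) = Pow(79, 2) = 6241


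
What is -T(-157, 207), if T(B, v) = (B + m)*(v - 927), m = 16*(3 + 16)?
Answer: 105840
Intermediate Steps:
m = 304 (m = 16*19 = 304)
T(B, v) = (-927 + v)*(304 + B) (T(B, v) = (B + 304)*(v - 927) = (304 + B)*(-927 + v) = (-927 + v)*(304 + B))
-T(-157, 207) = -(-281808 - 927*(-157) + 304*207 - 157*207) = -(-281808 + 145539 + 62928 - 32499) = -1*(-105840) = 105840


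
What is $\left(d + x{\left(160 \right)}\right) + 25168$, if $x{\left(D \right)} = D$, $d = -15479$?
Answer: $9849$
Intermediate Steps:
$\left(d + x{\left(160 \right)}\right) + 25168 = \left(-15479 + 160\right) + 25168 = -15319 + 25168 = 9849$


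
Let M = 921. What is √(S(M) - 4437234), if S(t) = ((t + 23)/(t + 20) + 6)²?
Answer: I*√3929042971454/941 ≈ 2106.5*I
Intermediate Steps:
S(t) = (6 + (23 + t)/(20 + t))² (S(t) = ((23 + t)/(20 + t) + 6)² = (6 + (23 + t)/(20 + t))²)
√(S(M) - 4437234) = √((143 + 7*921)²/(20 + 921)² - 4437234) = √((143 + 6447)²/941² - 4437234) = √((1/885481)*6590² - 4437234) = √((1/885481)*43428100 - 4437234) = √(43428100/885481 - 4437234) = √(-3929042971454/885481) = I*√3929042971454/941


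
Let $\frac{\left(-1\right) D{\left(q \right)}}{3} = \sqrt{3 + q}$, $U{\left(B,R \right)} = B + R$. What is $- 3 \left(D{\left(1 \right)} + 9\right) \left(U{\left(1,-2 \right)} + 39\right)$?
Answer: $-342$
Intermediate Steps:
$D{\left(q \right)} = - 3 \sqrt{3 + q}$
$- 3 \left(D{\left(1 \right)} + 9\right) \left(U{\left(1,-2 \right)} + 39\right) = - 3 \left(- 3 \sqrt{3 + 1} + 9\right) \left(\left(1 - 2\right) + 39\right) = - 3 \left(- 3 \sqrt{4} + 9\right) \left(-1 + 39\right) = - 3 \left(\left(-3\right) 2 + 9\right) 38 = - 3 \left(-6 + 9\right) 38 = \left(-3\right) 3 \cdot 38 = \left(-9\right) 38 = -342$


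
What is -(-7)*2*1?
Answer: 14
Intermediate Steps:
-(-7)*2*1 = -7*(-2)*1 = 14*1 = 14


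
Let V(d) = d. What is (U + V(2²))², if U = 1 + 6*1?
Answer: 121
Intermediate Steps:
U = 7 (U = 1 + 6 = 7)
(U + V(2²))² = (7 + 2²)² = (7 + 4)² = 11² = 121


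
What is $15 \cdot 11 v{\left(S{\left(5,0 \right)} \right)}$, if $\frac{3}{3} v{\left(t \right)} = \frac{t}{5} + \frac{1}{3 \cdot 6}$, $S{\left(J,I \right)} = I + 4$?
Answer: $\frac{847}{6} \approx 141.17$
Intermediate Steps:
$S{\left(J,I \right)} = 4 + I$
$v{\left(t \right)} = \frac{1}{18} + \frac{t}{5}$ ($v{\left(t \right)} = \frac{t}{5} + \frac{1}{3 \cdot 6} = t \frac{1}{5} + \frac{1}{3} \cdot \frac{1}{6} = \frac{t}{5} + \frac{1}{18} = \frac{1}{18} + \frac{t}{5}$)
$15 \cdot 11 v{\left(S{\left(5,0 \right)} \right)} = 15 \cdot 11 \left(\frac{1}{18} + \frac{4 + 0}{5}\right) = 165 \left(\frac{1}{18} + \frac{1}{5} \cdot 4\right) = 165 \left(\frac{1}{18} + \frac{4}{5}\right) = 165 \cdot \frac{77}{90} = \frac{847}{6}$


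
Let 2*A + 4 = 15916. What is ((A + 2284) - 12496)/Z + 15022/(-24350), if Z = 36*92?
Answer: -1090484/840075 ≈ -1.2981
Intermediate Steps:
A = 7956 (A = -2 + (½)*15916 = -2 + 7958 = 7956)
Z = 3312
((A + 2284) - 12496)/Z + 15022/(-24350) = ((7956 + 2284) - 12496)/3312 + 15022/(-24350) = (10240 - 12496)*(1/3312) + 15022*(-1/24350) = -2256*1/3312 - 7511/12175 = -47/69 - 7511/12175 = -1090484/840075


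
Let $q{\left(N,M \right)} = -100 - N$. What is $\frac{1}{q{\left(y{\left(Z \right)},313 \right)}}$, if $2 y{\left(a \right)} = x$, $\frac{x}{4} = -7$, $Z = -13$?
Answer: $- \frac{1}{86} \approx -0.011628$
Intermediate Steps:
$x = -28$ ($x = 4 \left(-7\right) = -28$)
$y{\left(a \right)} = -14$ ($y{\left(a \right)} = \frac{1}{2} \left(-28\right) = -14$)
$\frac{1}{q{\left(y{\left(Z \right)},313 \right)}} = \frac{1}{-100 - -14} = \frac{1}{-100 + 14} = \frac{1}{-86} = - \frac{1}{86}$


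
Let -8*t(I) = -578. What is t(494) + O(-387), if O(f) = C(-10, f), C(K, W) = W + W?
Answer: -2807/4 ≈ -701.75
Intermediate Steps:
C(K, W) = 2*W
t(I) = 289/4 (t(I) = -⅛*(-578) = 289/4)
O(f) = 2*f
t(494) + O(-387) = 289/4 + 2*(-387) = 289/4 - 774 = -2807/4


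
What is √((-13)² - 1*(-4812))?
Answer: √4981 ≈ 70.576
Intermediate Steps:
√((-13)² - 1*(-4812)) = √(169 + 4812) = √4981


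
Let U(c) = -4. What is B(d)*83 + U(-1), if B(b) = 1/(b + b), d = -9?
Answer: -155/18 ≈ -8.6111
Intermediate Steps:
B(b) = 1/(2*b)
B(d)*83 + U(-1) = ((½)/(-9))*83 - 4 = ((½)*(-⅑))*83 - 4 = -1/18*83 - 4 = -83/18 - 4 = -155/18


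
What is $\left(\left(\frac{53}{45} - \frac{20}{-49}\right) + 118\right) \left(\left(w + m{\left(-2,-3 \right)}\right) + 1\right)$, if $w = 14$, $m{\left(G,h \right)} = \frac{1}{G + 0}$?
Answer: $\frac{7646923}{4410} \approx 1734.0$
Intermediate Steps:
$m{\left(G,h \right)} = \frac{1}{G}$
$\left(\left(\frac{53}{45} - \frac{20}{-49}\right) + 118\right) \left(\left(w + m{\left(-2,-3 \right)}\right) + 1\right) = \left(\left(\frac{53}{45} - \frac{20}{-49}\right) + 118\right) \left(\left(14 + \frac{1}{-2}\right) + 1\right) = \left(\left(53 \cdot \frac{1}{45} - - \frac{20}{49}\right) + 118\right) \left(\left(14 - \frac{1}{2}\right) + 1\right) = \left(\left(\frac{53}{45} + \frac{20}{49}\right) + 118\right) \left(\frac{27}{2} + 1\right) = \left(\frac{3497}{2205} + 118\right) \frac{29}{2} = \frac{263687}{2205} \cdot \frac{29}{2} = \frac{7646923}{4410}$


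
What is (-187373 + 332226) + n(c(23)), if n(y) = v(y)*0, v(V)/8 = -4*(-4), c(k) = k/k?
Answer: 144853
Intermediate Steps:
c(k) = 1
v(V) = 128 (v(V) = 8*(-4*(-4)) = 8*16 = 128)
n(y) = 0 (n(y) = 128*0 = 0)
(-187373 + 332226) + n(c(23)) = (-187373 + 332226) + 0 = 144853 + 0 = 144853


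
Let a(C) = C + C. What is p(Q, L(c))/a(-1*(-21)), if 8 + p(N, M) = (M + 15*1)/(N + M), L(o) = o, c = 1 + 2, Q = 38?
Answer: -155/861 ≈ -0.18002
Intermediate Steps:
c = 3
a(C) = 2*C
p(N, M) = -8 + (15 + M)/(M + N) (p(N, M) = -8 + (M + 15*1)/(N + M) = -8 + (M + 15)/(M + N) = -8 + (15 + M)/(M + N))
p(Q, L(c))/a(-1*(-21)) = ((15 - 8*38 - 7*3)/(3 + 38))/((2*(-1*(-21)))) = ((15 - 304 - 21)/41)/((2*21)) = ((1/41)*(-310))/42 = -310/41*1/42 = -155/861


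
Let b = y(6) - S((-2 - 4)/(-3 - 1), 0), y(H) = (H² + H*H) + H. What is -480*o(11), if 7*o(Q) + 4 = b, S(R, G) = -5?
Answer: -37920/7 ≈ -5417.1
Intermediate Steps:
y(H) = H + 2*H² (y(H) = (H² + H²) + H = 2*H² + H = H + 2*H²)
b = 83 (b = 6*(1 + 2*6) - 1*(-5) = 6*(1 + 12) + 5 = 6*13 + 5 = 78 + 5 = 83)
o(Q) = 79/7 (o(Q) = -4/7 + (⅐)*83 = -4/7 + 83/7 = 79/7)
-480*o(11) = -480*79/7 = -37920/7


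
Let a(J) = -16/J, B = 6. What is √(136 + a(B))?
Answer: 20*√3/3 ≈ 11.547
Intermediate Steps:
√(136 + a(B)) = √(136 - 16/6) = √(136 - 16*⅙) = √(136 - 8/3) = √(400/3) = 20*√3/3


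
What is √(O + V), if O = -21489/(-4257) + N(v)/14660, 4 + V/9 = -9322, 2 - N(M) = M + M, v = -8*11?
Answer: I*√9079971345837275730/10401270 ≈ 289.71*I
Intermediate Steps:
v = -88
N(M) = 2 - 2*M (N(M) = 2 - (M + M) = 2 - 2*M)
V = -83934 (V = -36 + 9*(-9322) = -36 - 83898 = -83934)
O = 52631081/10401270 (O = -21489/(-4257) + (2 - 2*(-88))/14660 = -21489*(-1/4257) + (2 + 176)*(1/14660) = 7163/1419 + 178*(1/14660) = 7163/1419 + 89/7330 = 52631081/10401270 ≈ 5.0601)
√(O + V) = √(52631081/10401270 - 83934) = √(-872967565099/10401270) = I*√9079971345837275730/10401270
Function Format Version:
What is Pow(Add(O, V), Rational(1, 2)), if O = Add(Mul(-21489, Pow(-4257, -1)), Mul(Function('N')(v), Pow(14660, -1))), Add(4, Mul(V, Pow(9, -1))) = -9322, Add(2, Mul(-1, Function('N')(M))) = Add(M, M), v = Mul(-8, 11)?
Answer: Mul(Rational(1, 10401270), I, Pow(9079971345837275730, Rational(1, 2))) ≈ Mul(289.71, I)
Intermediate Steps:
v = -88
Function('N')(M) = Add(2, Mul(-2, M)) (Function('N')(M) = Add(2, Mul(-1, Add(M, M))) = Add(2, Mul(-1, Mul(2, M))) = Add(2, Mul(-2, M)))
V = -83934 (V = Add(-36, Mul(9, -9322)) = Add(-36, -83898) = -83934)
O = Rational(52631081, 10401270) (O = Add(Mul(-21489, Pow(-4257, -1)), Mul(Add(2, Mul(-2, -88)), Pow(14660, -1))) = Add(Mul(-21489, Rational(-1, 4257)), Mul(Add(2, 176), Rational(1, 14660))) = Add(Rational(7163, 1419), Mul(178, Rational(1, 14660))) = Add(Rational(7163, 1419), Rational(89, 7330)) = Rational(52631081, 10401270) ≈ 5.0601)
Pow(Add(O, V), Rational(1, 2)) = Pow(Add(Rational(52631081, 10401270), -83934), Rational(1, 2)) = Pow(Rational(-872967565099, 10401270), Rational(1, 2)) = Mul(Rational(1, 10401270), I, Pow(9079971345837275730, Rational(1, 2)))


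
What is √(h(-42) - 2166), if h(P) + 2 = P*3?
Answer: I*√2294 ≈ 47.896*I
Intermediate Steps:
h(P) = -2 + 3*P (h(P) = -2 + P*3 = -2 + 3*P)
√(h(-42) - 2166) = √((-2 + 3*(-42)) - 2166) = √((-2 - 126) - 2166) = √(-128 - 2166) = √(-2294) = I*√2294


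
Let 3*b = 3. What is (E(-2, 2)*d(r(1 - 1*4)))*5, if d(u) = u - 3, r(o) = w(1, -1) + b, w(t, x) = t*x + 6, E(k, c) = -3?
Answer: -45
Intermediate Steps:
w(t, x) = 6 + t*x
b = 1 (b = (1/3)*3 = 1)
r(o) = 6 (r(o) = (6 + 1*(-1)) + 1 = (6 - 1) + 1 = 5 + 1 = 6)
d(u) = -3 + u
(E(-2, 2)*d(r(1 - 1*4)))*5 = -3*(-3 + 6)*5 = -3*3*5 = -9*5 = -45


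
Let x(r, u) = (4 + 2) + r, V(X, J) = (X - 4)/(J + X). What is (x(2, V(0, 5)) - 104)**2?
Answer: 9216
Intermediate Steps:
V(X, J) = (-4 + X)/(J + X)
x(r, u) = 6 + r
(x(2, V(0, 5)) - 104)**2 = ((6 + 2) - 104)**2 = (8 - 104)**2 = (-96)**2 = 9216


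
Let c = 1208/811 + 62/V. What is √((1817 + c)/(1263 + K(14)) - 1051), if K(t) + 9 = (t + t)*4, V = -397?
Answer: I*√203037583169416751258/439806922 ≈ 32.399*I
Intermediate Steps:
K(t) = -9 + 8*t (K(t) = -9 + (t + t)*4 = -9 + (2*t)*4 = -9 + 8*t)
c = 429294/321967 (c = 1208/811 + 62/(-397) = 1208*(1/811) + 62*(-1/397) = 1208/811 - 62/397 = 429294/321967 ≈ 1.3333)
√((1817 + c)/(1263 + K(14)) - 1051) = √((1817 + 429294/321967)/(1263 + (-9 + 8*14)) - 1051) = √(585443333/(321967*(1263 + (-9 + 112))) - 1051) = √(585443333/(321967*(1263 + 103)) - 1051) = √((585443333/321967)/1366 - 1051) = √((585443333/321967)*(1/1366) - 1051) = √(585443333/439806922 - 1051) = √(-461651631689/439806922) = I*√203037583169416751258/439806922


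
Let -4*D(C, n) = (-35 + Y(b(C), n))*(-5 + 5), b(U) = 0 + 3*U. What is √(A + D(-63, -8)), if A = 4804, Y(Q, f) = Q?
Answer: 2*√1201 ≈ 69.311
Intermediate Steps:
b(U) = 3*U
D(C, n) = 0 (D(C, n) = -(-35 + 3*C)*(-5 + 5)/4 = -(-35 + 3*C)*0/4 = -¼*0 = 0)
√(A + D(-63, -8)) = √(4804 + 0) = √4804 = 2*√1201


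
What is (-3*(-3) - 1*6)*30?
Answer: 90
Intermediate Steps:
(-3*(-3) - 1*6)*30 = (9 - 6)*30 = 3*30 = 90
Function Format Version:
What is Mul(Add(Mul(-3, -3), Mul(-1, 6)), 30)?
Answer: 90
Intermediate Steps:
Mul(Add(Mul(-3, -3), Mul(-1, 6)), 30) = Mul(Add(9, -6), 30) = Mul(3, 30) = 90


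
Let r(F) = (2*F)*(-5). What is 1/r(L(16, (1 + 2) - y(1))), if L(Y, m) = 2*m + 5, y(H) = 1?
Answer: -1/90 ≈ -0.011111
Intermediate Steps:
L(Y, m) = 5 + 2*m
r(F) = -10*F
1/r(L(16, (1 + 2) - y(1))) = 1/(-10*(5 + 2*((1 + 2) - 1*1))) = 1/(-10*(5 + 2*(3 - 1))) = 1/(-10*(5 + 2*2)) = 1/(-10*(5 + 4)) = 1/(-10*9) = 1/(-90) = -1/90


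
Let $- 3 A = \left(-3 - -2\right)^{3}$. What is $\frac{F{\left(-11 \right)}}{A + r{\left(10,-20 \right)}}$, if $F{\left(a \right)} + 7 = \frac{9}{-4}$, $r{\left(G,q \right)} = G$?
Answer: $- \frac{111}{124} \approx -0.89516$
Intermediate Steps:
$A = \frac{1}{3}$ ($A = - \frac{\left(-3 - -2\right)^{3}}{3} = - \frac{\left(-3 + 2\right)^{3}}{3} = - \frac{\left(-1\right)^{3}}{3} = \left(- \frac{1}{3}\right) \left(-1\right) = \frac{1}{3} \approx 0.33333$)
$F{\left(a \right)} = - \frac{37}{4}$ ($F{\left(a \right)} = -7 + \frac{9}{-4} = -7 + 9 \left(- \frac{1}{4}\right) = -7 - \frac{9}{4} = - \frac{37}{4}$)
$\frac{F{\left(-11 \right)}}{A + r{\left(10,-20 \right)}} = \frac{1}{\frac{1}{3} + 10} \left(- \frac{37}{4}\right) = \frac{1}{\frac{31}{3}} \left(- \frac{37}{4}\right) = \frac{3}{31} \left(- \frac{37}{4}\right) = - \frac{111}{124}$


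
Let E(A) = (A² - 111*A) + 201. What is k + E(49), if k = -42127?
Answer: -44964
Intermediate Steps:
E(A) = 201 + A² - 111*A
k + E(49) = -42127 + (201 + 49² - 111*49) = -42127 + (201 + 2401 - 5439) = -42127 - 2837 = -44964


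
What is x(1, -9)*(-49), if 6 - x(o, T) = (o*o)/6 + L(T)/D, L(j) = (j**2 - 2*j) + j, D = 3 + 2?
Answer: 3577/6 ≈ 596.17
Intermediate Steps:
D = 5
L(j) = j**2 - j
x(o, T) = 6 - o**2/6 - T*(-1 + T)/5 (x(o, T) = 6 - ((o*o)/6 + (T*(-1 + T))/5) = 6 - (o**2*(1/6) + (T*(-1 + T))*(1/5)) = 6 - (o**2/6 + T*(-1 + T)/5) = 6 + (-o**2/6 - T*(-1 + T)/5) = 6 - o**2/6 - T*(-1 + T)/5)
x(1, -9)*(-49) = (6 - 1/6*1**2 - 1/5*(-9)*(-1 - 9))*(-49) = (6 - 1/6*1 - 1/5*(-9)*(-10))*(-49) = (6 - 1/6 - 18)*(-49) = -73/6*(-49) = 3577/6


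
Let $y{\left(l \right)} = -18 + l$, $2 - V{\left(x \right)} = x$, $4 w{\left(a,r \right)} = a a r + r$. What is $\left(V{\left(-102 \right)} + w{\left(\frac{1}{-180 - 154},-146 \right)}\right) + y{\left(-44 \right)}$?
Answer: $\frac{1227043}{223112} \approx 5.4997$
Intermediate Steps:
$w{\left(a,r \right)} = \frac{r}{4} + \frac{r a^{2}}{4}$ ($w{\left(a,r \right)} = \frac{a a r + r}{4} = \frac{a^{2} r + r}{4} = \frac{r a^{2} + r}{4} = \frac{r + r a^{2}}{4} = \frac{r}{4} + \frac{r a^{2}}{4}$)
$V{\left(x \right)} = 2 - x$
$\left(V{\left(-102 \right)} + w{\left(\frac{1}{-180 - 154},-146 \right)}\right) + y{\left(-44 \right)} = \left(\left(2 - -102\right) + \frac{1}{4} \left(-146\right) \left(1 + \left(\frac{1}{-180 - 154}\right)^{2}\right)\right) - 62 = \left(\left(2 + 102\right) + \frac{1}{4} \left(-146\right) \left(1 + \left(\frac{1}{-334}\right)^{2}\right)\right) - 62 = \left(104 + \frac{1}{4} \left(-146\right) \left(1 + \left(- \frac{1}{334}\right)^{2}\right)\right) - 62 = \left(104 + \frac{1}{4} \left(-146\right) \left(1 + \frac{1}{111556}\right)\right) - 62 = \left(104 + \frac{1}{4} \left(-146\right) \frac{111557}{111556}\right) - 62 = \left(104 - \frac{8143661}{223112}\right) - 62 = \frac{15059987}{223112} - 62 = \frac{1227043}{223112}$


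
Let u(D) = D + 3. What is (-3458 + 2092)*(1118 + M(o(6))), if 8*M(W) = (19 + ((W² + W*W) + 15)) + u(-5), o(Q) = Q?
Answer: -1544946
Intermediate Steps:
u(D) = 3 + D
M(W) = 4 + W²/4 (M(W) = ((19 + ((W² + W*W) + 15)) + (3 - 5))/8 = ((19 + ((W² + W²) + 15)) - 2)/8 = ((19 + (2*W² + 15)) - 2)/8 = ((19 + (15 + 2*W²)) - 2)/8 = ((34 + 2*W²) - 2)/8 = (32 + 2*W²)/8 = 4 + W²/4)
(-3458 + 2092)*(1118 + M(o(6))) = (-3458 + 2092)*(1118 + (4 + (¼)*6²)) = -1366*(1118 + (4 + (¼)*36)) = -1366*(1118 + (4 + 9)) = -1366*(1118 + 13) = -1366*1131 = -1544946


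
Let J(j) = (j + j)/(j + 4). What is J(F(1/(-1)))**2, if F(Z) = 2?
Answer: 4/9 ≈ 0.44444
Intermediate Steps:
J(j) = 2*j/(4 + j) (J(j) = (2*j)/(4 + j) = 2*j/(4 + j))
J(F(1/(-1)))**2 = (2*2/(4 + 2))**2 = (2*2/6)**2 = (2*2*(1/6))**2 = (2/3)**2 = 4/9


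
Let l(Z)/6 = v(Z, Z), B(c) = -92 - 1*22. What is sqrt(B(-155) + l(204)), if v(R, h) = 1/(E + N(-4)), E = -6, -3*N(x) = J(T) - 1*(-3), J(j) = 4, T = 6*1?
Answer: 2*I*sqrt(717)/5 ≈ 10.711*I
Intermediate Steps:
T = 6
N(x) = -7/3 (N(x) = -(4 - 1*(-3))/3 = -(4 + 3)/3 = -1/3*7 = -7/3)
B(c) = -114 (B(c) = -92 - 22 = -114)
v(R, h) = -3/25 (v(R, h) = 1/(-6 - 7/3) = 1/(-25/3) = -3/25)
l(Z) = -18/25 (l(Z) = 6*(-3/25) = -18/25)
sqrt(B(-155) + l(204)) = sqrt(-114 - 18/25) = sqrt(-2868/25) = 2*I*sqrt(717)/5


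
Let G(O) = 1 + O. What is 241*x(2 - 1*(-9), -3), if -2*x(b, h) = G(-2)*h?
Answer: -723/2 ≈ -361.50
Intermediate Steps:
x(b, h) = h/2 (x(b, h) = -(1 - 2)*h/2 = -(-1)*h/2 = h/2)
241*x(2 - 1*(-9), -3) = 241*((½)*(-3)) = 241*(-3/2) = -723/2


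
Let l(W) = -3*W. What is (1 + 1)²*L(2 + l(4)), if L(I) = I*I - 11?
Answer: 356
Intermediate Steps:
L(I) = -11 + I² (L(I) = I² - 11 = -11 + I²)
(1 + 1)²*L(2 + l(4)) = (1 + 1)²*(-11 + (2 - 3*4)²) = 2²*(-11 + (2 - 12)²) = 4*(-11 + (-10)²) = 4*(-11 + 100) = 4*89 = 356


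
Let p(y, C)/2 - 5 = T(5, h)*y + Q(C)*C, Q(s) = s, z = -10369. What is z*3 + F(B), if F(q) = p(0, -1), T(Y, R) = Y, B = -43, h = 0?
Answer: -31095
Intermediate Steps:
p(y, C) = 10 + 2*C**2 + 10*y (p(y, C) = 10 + 2*(5*y + C*C) = 10 + 2*(5*y + C**2) = 10 + 2*(C**2 + 5*y) = 10 + (2*C**2 + 10*y) = 10 + 2*C**2 + 10*y)
F(q) = 12 (F(q) = 10 + 2*(-1)**2 + 10*0 = 10 + 2*1 + 0 = 10 + 2 + 0 = 12)
z*3 + F(B) = -10369*3 + 12 = -31107 + 12 = -31095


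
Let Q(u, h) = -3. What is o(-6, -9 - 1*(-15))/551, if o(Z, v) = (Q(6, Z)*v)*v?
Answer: -108/551 ≈ -0.19601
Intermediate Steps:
o(Z, v) = -3*v² (o(Z, v) = (-3*v)*v = -3*v²)
o(-6, -9 - 1*(-15))/551 = -3*(-9 - 1*(-15))²/551 = -3*(-9 + 15)²*(1/551) = -3*6²*(1/551) = -3*36*(1/551) = -108*1/551 = -108/551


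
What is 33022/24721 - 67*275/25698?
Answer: 393114931/635280258 ≈ 0.61881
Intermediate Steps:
33022/24721 - 67*275/25698 = 33022*(1/24721) - 18425*1/25698 = 33022/24721 - 18425/25698 = 393114931/635280258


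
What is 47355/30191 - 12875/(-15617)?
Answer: 161178880/67356121 ≈ 2.3929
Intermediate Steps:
47355/30191 - 12875/(-15617) = 47355*(1/30191) - 12875*(-1/15617) = 6765/4313 + 12875/15617 = 161178880/67356121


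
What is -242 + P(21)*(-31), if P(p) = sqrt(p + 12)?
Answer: -242 - 31*sqrt(33) ≈ -420.08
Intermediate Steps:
P(p) = sqrt(12 + p)
-242 + P(21)*(-31) = -242 + sqrt(12 + 21)*(-31) = -242 + sqrt(33)*(-31) = -242 - 31*sqrt(33)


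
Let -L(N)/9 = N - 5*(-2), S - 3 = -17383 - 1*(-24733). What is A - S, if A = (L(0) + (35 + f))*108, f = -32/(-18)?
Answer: -13101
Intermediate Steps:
f = 16/9 (f = -32*(-1/18) = 16/9 ≈ 1.7778)
S = 7353 (S = 3 + (-17383 - 1*(-24733)) = 3 + (-17383 + 24733) = 3 + 7350 = 7353)
L(N) = -90 - 9*N (L(N) = -9*(N - 5*(-2)) = -9*(N + 10) = -9*(10 + N) = -90 - 9*N)
A = -5748 (A = ((-90 - 9*0) + (35 + 16/9))*108 = ((-90 + 0) + 331/9)*108 = (-90 + 331/9)*108 = -479/9*108 = -5748)
A - S = -5748 - 1*7353 = -5748 - 7353 = -13101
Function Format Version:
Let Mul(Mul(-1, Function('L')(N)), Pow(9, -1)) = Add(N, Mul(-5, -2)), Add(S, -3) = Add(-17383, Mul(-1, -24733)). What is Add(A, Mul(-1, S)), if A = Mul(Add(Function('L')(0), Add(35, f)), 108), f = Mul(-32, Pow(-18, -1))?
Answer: -13101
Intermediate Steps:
f = Rational(16, 9) (f = Mul(-32, Rational(-1, 18)) = Rational(16, 9) ≈ 1.7778)
S = 7353 (S = Add(3, Add(-17383, Mul(-1, -24733))) = Add(3, Add(-17383, 24733)) = Add(3, 7350) = 7353)
Function('L')(N) = Add(-90, Mul(-9, N)) (Function('L')(N) = Mul(-9, Add(N, Mul(-5, -2))) = Mul(-9, Add(N, 10)) = Mul(-9, Add(10, N)) = Add(-90, Mul(-9, N)))
A = -5748 (A = Mul(Add(Add(-90, Mul(-9, 0)), Add(35, Rational(16, 9))), 108) = Mul(Add(Add(-90, 0), Rational(331, 9)), 108) = Mul(Add(-90, Rational(331, 9)), 108) = Mul(Rational(-479, 9), 108) = -5748)
Add(A, Mul(-1, S)) = Add(-5748, Mul(-1, 7353)) = Add(-5748, -7353) = -13101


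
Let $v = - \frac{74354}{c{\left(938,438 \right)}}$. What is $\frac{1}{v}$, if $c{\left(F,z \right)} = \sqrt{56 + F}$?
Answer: $- \frac{\sqrt{994}}{74354} \approx -0.00042402$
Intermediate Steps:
$v = - \frac{5311 \sqrt{994}}{71}$ ($v = - \frac{74354}{\sqrt{56 + 938}} = - \frac{74354}{\sqrt{994}} = - 74354 \frac{\sqrt{994}}{994} = - \frac{5311 \sqrt{994}}{71} \approx -2358.4$)
$\frac{1}{v} = \frac{1}{\left(- \frac{5311}{71}\right) \sqrt{994}} = - \frac{\sqrt{994}}{74354}$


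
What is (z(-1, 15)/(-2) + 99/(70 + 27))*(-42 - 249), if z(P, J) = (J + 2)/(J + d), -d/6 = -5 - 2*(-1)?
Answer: -4885/22 ≈ -222.05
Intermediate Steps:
d = 18 (d = -6*(-5 - 2*(-1)) = -6*(-5 + 2) = -6*(-3) = 18)
z(P, J) = (2 + J)/(18 + J) (z(P, J) = (J + 2)/(J + 18) = (2 + J)/(18 + J))
(z(-1, 15)/(-2) + 99/(70 + 27))*(-42 - 249) = (((2 + 15)/(18 + 15))/(-2) + 99/(70 + 27))*(-42 - 249) = ((17/33)*(-½) + 99/97)*(-291) = (-17/66 + 99/97)*(-291) = (4885/6402)*(-291) = -4885/22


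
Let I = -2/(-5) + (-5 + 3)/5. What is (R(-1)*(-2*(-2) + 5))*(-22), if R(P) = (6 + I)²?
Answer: -7128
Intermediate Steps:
I = 0 (I = -2*(-⅕) - 2*⅕ = ⅖ - ⅖ = 0)
R(P) = 36 (R(P) = (6 + 0)² = 6² = 36)
(R(-1)*(-2*(-2) + 5))*(-22) = (36*(-2*(-2) + 5))*(-22) = (36*(4 + 5))*(-22) = (36*9)*(-22) = 324*(-22) = -7128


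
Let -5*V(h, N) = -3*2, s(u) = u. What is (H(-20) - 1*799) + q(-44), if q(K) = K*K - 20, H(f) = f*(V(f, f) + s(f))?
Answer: 1493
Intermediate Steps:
V(h, N) = 6/5 (V(h, N) = -(-3)*2/5 = -1/5*(-6) = 6/5)
H(f) = f*(6/5 + f)
q(K) = -20 + K**2 (q(K) = K**2 - 20 = -20 + K**2)
(H(-20) - 1*799) + q(-44) = ((1/5)*(-20)*(6 + 5*(-20)) - 1*799) + (-20 + (-44)**2) = ((1/5)*(-20)*(6 - 100) - 799) + (-20 + 1936) = ((1/5)*(-20)*(-94) - 799) + 1916 = (376 - 799) + 1916 = -423 + 1916 = 1493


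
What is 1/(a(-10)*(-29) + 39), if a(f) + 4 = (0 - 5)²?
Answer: -1/570 ≈ -0.0017544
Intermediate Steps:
a(f) = 21 (a(f) = -4 + (0 - 5)² = -4 + (-5)² = -4 + 25 = 21)
1/(a(-10)*(-29) + 39) = 1/(21*(-29) + 39) = 1/(-609 + 39) = 1/(-570) = -1/570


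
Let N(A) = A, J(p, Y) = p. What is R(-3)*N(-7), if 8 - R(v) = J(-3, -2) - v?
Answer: -56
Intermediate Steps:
R(v) = 11 + v (R(v) = 8 - (-3 - v) = 8 + (3 + v) = 11 + v)
R(-3)*N(-7) = (11 - 3)*(-7) = 8*(-7) = -56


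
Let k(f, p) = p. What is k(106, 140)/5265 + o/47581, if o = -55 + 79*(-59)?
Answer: -3633680/50102793 ≈ -0.072525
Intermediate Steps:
o = -4716 (o = -55 - 4661 = -4716)
k(106, 140)/5265 + o/47581 = 140/5265 - 4716/47581 = 140*(1/5265) - 4716*1/47581 = 28/1053 - 4716/47581 = -3633680/50102793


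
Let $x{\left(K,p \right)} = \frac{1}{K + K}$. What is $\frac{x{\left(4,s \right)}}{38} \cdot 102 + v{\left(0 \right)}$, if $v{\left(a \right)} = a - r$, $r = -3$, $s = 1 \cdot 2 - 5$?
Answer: $\frac{507}{152} \approx 3.3355$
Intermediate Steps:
$s = -3$ ($s = 2 - 5 = -3$)
$x{\left(K,p \right)} = \frac{1}{2 K}$
$v{\left(a \right)} = 3 + a$ ($v{\left(a \right)} = a - -3 = a + 3 = 3 + a$)
$\frac{x{\left(4,s \right)}}{38} \cdot 102 + v{\left(0 \right)} = \frac{\frac{1}{2} \cdot \frac{1}{4}}{38} \cdot 102 + \left(3 + 0\right) = \frac{1}{2} \cdot \frac{1}{4} \cdot \frac{1}{38} \cdot 102 + 3 = \frac{1}{8} \cdot \frac{1}{38} \cdot 102 + 3 = \frac{1}{304} \cdot 102 + 3 = \frac{51}{152} + 3 = \frac{507}{152}$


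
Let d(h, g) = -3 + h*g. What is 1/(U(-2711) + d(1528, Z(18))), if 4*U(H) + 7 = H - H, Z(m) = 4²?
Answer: 4/97773 ≈ 4.0911e-5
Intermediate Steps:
Z(m) = 16
U(H) = -7/4 (U(H) = -7/4 + (H - H)/4 = -7/4 + (¼)*0 = -7/4 + 0 = -7/4)
d(h, g) = -3 + g*h
1/(U(-2711) + d(1528, Z(18))) = 1/(-7/4 + (-3 + 16*1528)) = 1/(-7/4 + (-3 + 24448)) = 1/(-7/4 + 24445) = 1/(97773/4) = 4/97773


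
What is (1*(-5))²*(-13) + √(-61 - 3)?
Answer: -325 + 8*I ≈ -325.0 + 8.0*I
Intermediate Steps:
(1*(-5))²*(-13) + √(-61 - 3) = (-5)²*(-13) + √(-64) = 25*(-13) + 8*I = -325 + 8*I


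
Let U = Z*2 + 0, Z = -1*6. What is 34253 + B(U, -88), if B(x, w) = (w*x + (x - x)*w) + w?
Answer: 35221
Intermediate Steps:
Z = -6
U = -12 (U = -6*2 + 0 = -12 + 0 = -12)
B(x, w) = w + w*x (B(x, w) = (w*x + 0*w) + w = (w*x + 0) + w = w*x + w = w + w*x)
34253 + B(U, -88) = 34253 - 88*(1 - 12) = 34253 - 88*(-11) = 34253 + 968 = 35221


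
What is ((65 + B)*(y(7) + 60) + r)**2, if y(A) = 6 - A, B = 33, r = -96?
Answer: 32330596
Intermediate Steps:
((65 + B)*(y(7) + 60) + r)**2 = ((65 + 33)*((6 - 1*7) + 60) - 96)**2 = (98*((6 - 7) + 60) - 96)**2 = (98*(-1 + 60) - 96)**2 = (98*59 - 96)**2 = (5782 - 96)**2 = 5686**2 = 32330596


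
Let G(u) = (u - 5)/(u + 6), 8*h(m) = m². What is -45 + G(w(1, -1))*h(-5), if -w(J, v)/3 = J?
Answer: -160/3 ≈ -53.333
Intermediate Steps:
w(J, v) = -3*J
h(m) = m²/8
G(u) = (-5 + u)/(6 + u)
-45 + G(w(1, -1))*h(-5) = -45 + ((-5 - 3*1)/(6 - 3*1))*((⅛)*(-5)²) = -45 + ((-5 - 3)/(6 - 3))*((⅛)*25) = -45 + (-8/3)*(25/8) = -45 + ((⅓)*(-8))*(25/8) = -45 - 8/3*25/8 = -45 - 25/3 = -160/3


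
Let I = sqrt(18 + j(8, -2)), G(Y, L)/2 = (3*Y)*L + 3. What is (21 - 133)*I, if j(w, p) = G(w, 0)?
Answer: -224*sqrt(6) ≈ -548.69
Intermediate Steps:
G(Y, L) = 6 + 6*L*Y (G(Y, L) = 2*((3*Y)*L + 3) = 2*(3*L*Y + 3) = 2*(3 + 3*L*Y) = 6 + 6*L*Y)
j(w, p) = 6 (j(w, p) = 6 + 6*0*w = 6 + 0 = 6)
I = 2*sqrt(6) (I = sqrt(18 + 6) = sqrt(24) = 2*sqrt(6) ≈ 4.8990)
(21 - 133)*I = (21 - 133)*(2*sqrt(6)) = -224*sqrt(6)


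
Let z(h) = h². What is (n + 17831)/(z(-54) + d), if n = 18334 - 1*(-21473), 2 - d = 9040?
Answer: -28819/3061 ≈ -9.4149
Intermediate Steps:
d = -9038 (d = 2 - 1*9040 = 2 - 9040 = -9038)
n = 39807 (n = 18334 + 21473 = 39807)
(n + 17831)/(z(-54) + d) = (39807 + 17831)/((-54)² - 9038) = 57638/(2916 - 9038) = 57638/(-6122) = 57638*(-1/6122) = -28819/3061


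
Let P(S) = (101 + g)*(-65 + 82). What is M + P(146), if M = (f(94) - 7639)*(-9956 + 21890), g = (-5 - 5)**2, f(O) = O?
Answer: -90038613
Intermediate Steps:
g = 100 (g = (-10)**2 = 100)
P(S) = 3417 (P(S) = (101 + 100)*(-65 + 82) = 201*17 = 3417)
M = -90042030 (M = (94 - 7639)*(-9956 + 21890) = -7545*11934 = -90042030)
M + P(146) = -90042030 + 3417 = -90038613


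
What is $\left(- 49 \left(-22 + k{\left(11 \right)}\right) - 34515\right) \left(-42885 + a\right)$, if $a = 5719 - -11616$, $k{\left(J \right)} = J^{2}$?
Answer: $1005801300$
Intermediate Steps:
$a = 17335$ ($a = 5719 + 11616 = 17335$)
$\left(- 49 \left(-22 + k{\left(11 \right)}\right) - 34515\right) \left(-42885 + a\right) = \left(- 49 \left(-22 + 11^{2}\right) - 34515\right) \left(-42885 + 17335\right) = \left(- 49 \left(-22 + 121\right) - 34515\right) \left(-25550\right) = \left(\left(-49\right) 99 - 34515\right) \left(-25550\right) = \left(-4851 - 34515\right) \left(-25550\right) = \left(-39366\right) \left(-25550\right) = 1005801300$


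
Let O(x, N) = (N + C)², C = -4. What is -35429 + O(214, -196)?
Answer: 4571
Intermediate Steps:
O(x, N) = (-4 + N)² (O(x, N) = (N - 4)² = (-4 + N)²)
-35429 + O(214, -196) = -35429 + (-4 - 196)² = -35429 + (-200)² = -35429 + 40000 = 4571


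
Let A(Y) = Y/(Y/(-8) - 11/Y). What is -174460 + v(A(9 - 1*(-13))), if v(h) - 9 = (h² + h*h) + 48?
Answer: -29458619/169 ≈ -1.7431e+5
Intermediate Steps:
A(Y) = Y/(-11/Y - Y/8) (A(Y) = Y/(Y*(-⅛) - 11/Y) = Y/(-Y/8 - 11/Y) = Y/(-11/Y - Y/8))
v(h) = 57 + 2*h² (v(h) = 9 + ((h² + h*h) + 48) = 9 + ((h² + h²) + 48) = 9 + (2*h² + 48) = 9 + (48 + 2*h²) = 57 + 2*h²)
-174460 + v(A(9 - 1*(-13))) = -174460 + (57 + 2*(-8*(9 - 1*(-13))²/(88 + (9 - 1*(-13))²))²) = -174460 + (57 + 2*(-8*(9 + 13)²/(88 + (9 + 13)²))²) = -174460 + (57 + 2*(-8*22²/(88 + 22²))²) = -174460 + (57 + 2*(-8*484/(88 + 484))²) = -174460 + (57 + 2*(-8*484/572)²) = -174460 + (57 + 2*(-8*484*1/572)²) = -174460 + (57 + 2*(-88/13)²) = -174460 + (57 + 2*(7744/169)) = -174460 + (57 + 15488/169) = -174460 + 25121/169 = -29458619/169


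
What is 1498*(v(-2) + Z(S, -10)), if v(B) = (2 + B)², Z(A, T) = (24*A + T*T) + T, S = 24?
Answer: 997668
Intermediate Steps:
Z(A, T) = T + T² + 24*A (Z(A, T) = (24*A + T²) + T = (T² + 24*A) + T = T + T² + 24*A)
1498*(v(-2) + Z(S, -10)) = 1498*((2 - 2)² + (-10 + (-10)² + 24*24)) = 1498*(0² + (-10 + 100 + 576)) = 1498*(0 + 666) = 1498*666 = 997668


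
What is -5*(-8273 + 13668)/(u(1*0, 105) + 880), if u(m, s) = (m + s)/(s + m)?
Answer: -26975/881 ≈ -30.619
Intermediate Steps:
u(m, s) = 1 (u(m, s) = (m + s)/(m + s) = 1)
-5*(-8273 + 13668)/(u(1*0, 105) + 880) = -5*(-8273 + 13668)/(1 + 880) = -26975/881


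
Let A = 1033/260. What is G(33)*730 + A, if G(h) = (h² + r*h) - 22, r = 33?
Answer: 409209833/260 ≈ 1.5739e+6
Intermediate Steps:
A = 1033/260 (A = 1033*(1/260) = 1033/260 ≈ 3.9731)
G(h) = -22 + h² + 33*h (G(h) = (h² + 33*h) - 22 = -22 + h² + 33*h)
G(33)*730 + A = (-22 + 33² + 33*33)*730 + 1033/260 = (-22 + 1089 + 1089)*730 + 1033/260 = 2156*730 + 1033/260 = 1573880 + 1033/260 = 409209833/260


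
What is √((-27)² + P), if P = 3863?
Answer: 4*√287 ≈ 67.764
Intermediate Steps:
√((-27)² + P) = √((-27)² + 3863) = √(729 + 3863) = √4592 = 4*√287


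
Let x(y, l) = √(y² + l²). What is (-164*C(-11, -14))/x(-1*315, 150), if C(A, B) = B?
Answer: 2296*√541/8115 ≈ 6.5808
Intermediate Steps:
x(y, l) = √(l² + y²)
(-164*C(-11, -14))/x(-1*315, 150) = (-164*(-14))/(√(150² + (-1*315)²)) = 2296/(√(22500 + (-315)²)) = 2296/(√(22500 + 99225)) = 2296/(√121725) = 2296/((15*√541)) = 2296*(√541/8115) = 2296*√541/8115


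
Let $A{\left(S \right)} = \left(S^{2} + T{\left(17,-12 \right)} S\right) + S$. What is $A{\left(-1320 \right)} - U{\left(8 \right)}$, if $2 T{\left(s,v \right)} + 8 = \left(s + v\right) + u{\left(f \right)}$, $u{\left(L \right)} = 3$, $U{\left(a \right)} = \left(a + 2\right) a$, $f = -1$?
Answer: $1741000$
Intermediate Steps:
$U{\left(a \right)} = a \left(2 + a\right)$ ($U{\left(a \right)} = \left(2 + a\right) a = a \left(2 + a\right)$)
$T{\left(s,v \right)} = - \frac{5}{2} + \frac{s}{2} + \frac{v}{2}$ ($T{\left(s,v \right)} = -4 + \frac{\left(s + v\right) + 3}{2} = -4 + \frac{3 + s + v}{2} = -4 + \left(\frac{3}{2} + \frac{s}{2} + \frac{v}{2}\right) = - \frac{5}{2} + \frac{s}{2} + \frac{v}{2}$)
$A{\left(S \right)} = S + S^{2}$ ($A{\left(S \right)} = \left(S^{2} + \left(- \frac{5}{2} + \frac{1}{2} \cdot 17 + \frac{1}{2} \left(-12\right)\right) S\right) + S = \left(S^{2} + \left(- \frac{5}{2} + \frac{17}{2} - 6\right) S\right) + S = \left(S^{2} + 0 S\right) + S = \left(S^{2} + 0\right) + S = S^{2} + S = S + S^{2}$)
$A{\left(-1320 \right)} - U{\left(8 \right)} = - 1320 \left(1 - 1320\right) - 8 \left(2 + 8\right) = \left(-1320\right) \left(-1319\right) - 8 \cdot 10 = 1741080 - 80 = 1741000$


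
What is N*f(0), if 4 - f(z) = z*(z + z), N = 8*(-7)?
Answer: -224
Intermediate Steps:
N = -56
f(z) = 4 - 2*z² (f(z) = 4 - z*(z + z) = 4 - z*2*z = 4 - 2*z²)
N*f(0) = -56*(4 - 2*0²) = -56*(4 - 2*0) = -56*(4 + 0) = -56*4 = -224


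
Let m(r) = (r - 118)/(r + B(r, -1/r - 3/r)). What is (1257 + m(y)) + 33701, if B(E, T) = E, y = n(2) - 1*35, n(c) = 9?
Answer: 454490/13 ≈ 34961.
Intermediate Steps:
y = -26 (y = 9 - 1*35 = 9 - 35 = -26)
m(r) = (-118 + r)/(2*r) (m(r) = (r - 118)/(r + r) = (-118 + r)/((2*r)) = (-118 + r)*(1/(2*r)) = (-118 + r)/(2*r))
(1257 + m(y)) + 33701 = (1257 + (1/2)*(-118 - 26)/(-26)) + 33701 = (1257 + (1/2)*(-1/26)*(-144)) + 33701 = (1257 + 36/13) + 33701 = 16377/13 + 33701 = 454490/13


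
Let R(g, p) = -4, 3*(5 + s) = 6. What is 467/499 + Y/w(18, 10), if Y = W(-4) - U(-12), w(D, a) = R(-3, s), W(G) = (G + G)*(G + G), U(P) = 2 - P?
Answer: -11541/998 ≈ -11.564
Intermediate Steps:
s = -3 (s = -5 + (⅓)*6 = -5 + 2 = -3)
W(G) = 4*G² (W(G) = (2*G)*(2*G) = 4*G²)
w(D, a) = -4
Y = 50 (Y = 4*(-4)² - (2 - 1*(-12)) = 4*16 - (2 + 12) = 64 - 1*14 = 64 - 14 = 50)
467/499 + Y/w(18, 10) = 467/499 + 50/(-4) = 467*(1/499) + 50*(-¼) = 467/499 - 25/2 = -11541/998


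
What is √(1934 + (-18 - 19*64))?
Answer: 10*√7 ≈ 26.458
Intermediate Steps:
√(1934 + (-18 - 19*64)) = √(1934 + (-18 - 1216)) = √(1934 - 1234) = √700 = 10*√7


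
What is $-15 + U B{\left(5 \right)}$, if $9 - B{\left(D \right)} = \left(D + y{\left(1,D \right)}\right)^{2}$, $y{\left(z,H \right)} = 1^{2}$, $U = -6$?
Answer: $147$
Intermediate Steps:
$y{\left(z,H \right)} = 1$
$B{\left(D \right)} = 9 - \left(1 + D\right)^{2}$ ($B{\left(D \right)} = 9 - \left(D + 1\right)^{2} = 9 - \left(1 + D\right)^{2}$)
$-15 + U B{\left(5 \right)} = -15 - 6 \left(9 - \left(1 + 5\right)^{2}\right) = -15 - 6 \left(9 - 6^{2}\right) = -15 - 6 \left(9 - 36\right) = -15 - -162 = -15 + 162 = 147$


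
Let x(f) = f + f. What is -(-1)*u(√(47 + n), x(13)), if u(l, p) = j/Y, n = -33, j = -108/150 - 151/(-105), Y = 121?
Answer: 377/63525 ≈ 0.0059347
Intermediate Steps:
j = 377/525 (j = -108*1/150 - 151*(-1/105) = -18/25 + 151/105 = 377/525 ≈ 0.71809)
x(f) = 2*f
u(l, p) = 377/63525 (u(l, p) = (377/525)/121 = (377/525)*(1/121) = 377/63525)
-(-1)*u(√(47 + n), x(13)) = -(-1)*377/63525 = -1*(-377/63525) = 377/63525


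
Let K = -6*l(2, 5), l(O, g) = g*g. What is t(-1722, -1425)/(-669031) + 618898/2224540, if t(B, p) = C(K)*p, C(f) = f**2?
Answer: 35869187848919/744143110370 ≈ 48.202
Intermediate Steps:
l(O, g) = g**2
K = -150 (K = -6*5**2 = -6*25 = -150)
t(B, p) = 22500*p (t(B, p) = (-150)**2*p = 22500*p)
t(-1722, -1425)/(-669031) + 618898/2224540 = (22500*(-1425))/(-669031) + 618898/2224540 = -32062500*(-1/669031) + 618898*(1/2224540) = 32062500/669031 + 309449/1112270 = 35869187848919/744143110370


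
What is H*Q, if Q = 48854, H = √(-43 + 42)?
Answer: 48854*I ≈ 48854.0*I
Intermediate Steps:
H = I (H = √(-1) = I ≈ 1.0*I)
H*Q = I*48854 = 48854*I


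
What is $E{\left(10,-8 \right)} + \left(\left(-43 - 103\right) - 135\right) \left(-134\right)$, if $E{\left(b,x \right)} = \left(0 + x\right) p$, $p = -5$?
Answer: $37694$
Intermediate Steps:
$E{\left(b,x \right)} = - 5 x$ ($E{\left(b,x \right)} = \left(0 + x\right) \left(-5\right) = x \left(-5\right) = - 5 x$)
$E{\left(10,-8 \right)} + \left(\left(-43 - 103\right) - 135\right) \left(-134\right) = \left(-5\right) \left(-8\right) + \left(\left(-43 - 103\right) - 135\right) \left(-134\right) = 40 + \left(-146 - 135\right) \left(-134\right) = 40 - -37654 = 40 + 37654 = 37694$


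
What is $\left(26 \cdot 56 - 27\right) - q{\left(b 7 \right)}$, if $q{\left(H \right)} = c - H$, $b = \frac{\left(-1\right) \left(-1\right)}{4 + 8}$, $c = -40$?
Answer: $\frac{17635}{12} \approx 1469.6$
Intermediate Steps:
$b = \frac{1}{12}$ ($b = \frac{1}{12} \cdot 1 = \frac{1}{12} \approx 0.083333$)
$q{\left(H \right)} = -40 - H$
$\left(26 \cdot 56 - 27\right) - q{\left(b 7 \right)} = \left(26 \cdot 56 - 27\right) - \left(-40 - \frac{1}{12} \cdot 7\right) = \left(1456 - 27\right) - \left(-40 - \frac{7}{12}\right) = 1429 - \left(-40 - \frac{7}{12}\right) = 1429 - - \frac{487}{12} = 1429 + \frac{487}{12} = \frac{17635}{12}$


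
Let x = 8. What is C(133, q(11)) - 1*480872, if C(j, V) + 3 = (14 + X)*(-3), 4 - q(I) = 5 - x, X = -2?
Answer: -480911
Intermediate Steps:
q(I) = 7 (q(I) = 4 - (5 - 1*8) = 4 - (5 - 8) = 4 - 1*(-3) = 4 + 3 = 7)
C(j, V) = -39 (C(j, V) = -3 + (14 - 2)*(-3) = -3 + 12*(-3) = -3 - 36 = -39)
C(133, q(11)) - 1*480872 = -39 - 1*480872 = -39 - 480872 = -480911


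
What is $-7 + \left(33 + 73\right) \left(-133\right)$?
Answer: $-14105$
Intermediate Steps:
$-7 + \left(33 + 73\right) \left(-133\right) = -7 + 106 \left(-133\right) = -7 - 14098 = -14105$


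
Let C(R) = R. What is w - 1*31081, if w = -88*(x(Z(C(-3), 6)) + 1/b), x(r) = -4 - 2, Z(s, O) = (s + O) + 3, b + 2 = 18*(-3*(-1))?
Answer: -397211/13 ≈ -30555.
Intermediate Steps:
b = 52 (b = -2 + 18*(-3*(-1)) = -2 + 18*3 = -2 + 54 = 52)
Z(s, O) = 3 + O + s (Z(s, O) = (O + s) + 3 = 3 + O + s)
x(r) = -6
w = 6842/13 (w = -88*(-6 + 1/52) = -88*(-311/52) = 6842/13 ≈ 526.31)
w - 1*31081 = 6842/13 - 1*31081 = 6842/13 - 31081 = -397211/13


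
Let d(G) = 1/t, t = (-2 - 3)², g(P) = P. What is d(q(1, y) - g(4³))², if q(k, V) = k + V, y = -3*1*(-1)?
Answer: 1/625 ≈ 0.0016000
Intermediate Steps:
y = 3 (y = -3*(-1) = 3)
q(k, V) = V + k
t = 25 (t = (-5)² = 25)
d(G) = 1/25
d(q(1, y) - g(4³))² = (1/25)² = 1/625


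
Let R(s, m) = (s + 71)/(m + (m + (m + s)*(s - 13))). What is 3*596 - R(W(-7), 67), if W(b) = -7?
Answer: 953036/533 ≈ 1788.1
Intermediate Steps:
R(s, m) = (71 + s)/(2*m + (-13 + s)*(m + s)) (R(s, m) = (71 + s)/(m + (m + (m + s)*(-13 + s))) = (71 + s)/(m + (m + (-13 + s)*(m + s))) = (71 + s)/(2*m + (-13 + s)*(m + s)))
3*596 - R(W(-7), 67) = 3*596 - (71 - 7)/((-7)² - 13*(-7) - 11*67 + 67*(-7)) = 1788 - 64/(49 + 91 - 737 - 469) = 1788 - 64/(-1066) = 1788 - (-1)*64/1066 = 1788 - 1*(-32/533) = 1788 + 32/533 = 953036/533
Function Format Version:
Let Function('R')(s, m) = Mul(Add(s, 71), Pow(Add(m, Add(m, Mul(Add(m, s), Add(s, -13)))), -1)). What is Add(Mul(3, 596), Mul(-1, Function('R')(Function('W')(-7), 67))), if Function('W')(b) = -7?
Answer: Rational(953036, 533) ≈ 1788.1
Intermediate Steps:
Function('R')(s, m) = Mul(Pow(Add(Mul(2, m), Mul(Add(-13, s), Add(m, s))), -1), Add(71, s)) (Function('R')(s, m) = Mul(Add(71, s), Pow(Add(m, Add(m, Mul(Add(m, s), Add(-13, s)))), -1)) = Mul(Add(71, s), Pow(Add(m, Add(m, Mul(Add(-13, s), Add(m, s)))), -1)) = Mul(Add(71, s), Pow(Add(Mul(2, m), Mul(Add(-13, s), Add(m, s))), -1)) = Mul(Pow(Add(Mul(2, m), Mul(Add(-13, s), Add(m, s))), -1), Add(71, s)))
Add(Mul(3, 596), Mul(-1, Function('R')(Function('W')(-7), 67))) = Add(Mul(3, 596), Mul(-1, Mul(Pow(Add(Pow(-7, 2), Mul(-13, -7), Mul(-11, 67), Mul(67, -7)), -1), Add(71, -7)))) = Add(1788, Mul(-1, Mul(Pow(Add(49, 91, -737, -469), -1), 64))) = Add(1788, Mul(-1, Mul(Pow(-1066, -1), 64))) = Add(1788, Mul(-1, Mul(Rational(-1, 1066), 64))) = Add(1788, Mul(-1, Rational(-32, 533))) = Add(1788, Rational(32, 533)) = Rational(953036, 533)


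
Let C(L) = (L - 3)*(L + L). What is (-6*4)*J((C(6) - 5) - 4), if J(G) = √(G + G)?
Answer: -72*√6 ≈ -176.36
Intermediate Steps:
C(L) = 2*L*(-3 + L) (C(L) = (-3 + L)*(2*L) = 2*L*(-3 + L))
J(G) = √2*√G (J(G) = √(2*G) = √2*√G)
(-6*4)*J((C(6) - 5) - 4) = (-6*4)*(√2*√((2*6*(-3 + 6) - 5) - 4)) = (-2*12)*(√2*√((2*6*3 - 5) - 4)) = -24*√2*√((36 - 5) - 4) = -24*√2*√(31 - 4) = -24*√2*√27 = -24*√2*3*√3 = -72*√6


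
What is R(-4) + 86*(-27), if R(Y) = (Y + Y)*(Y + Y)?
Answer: -2258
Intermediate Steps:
R(Y) = 4*Y² (R(Y) = (2*Y)*(2*Y) = 4*Y²)
R(-4) + 86*(-27) = 4*(-4)² + 86*(-27) = 4*16 - 2322 = 64 - 2322 = -2258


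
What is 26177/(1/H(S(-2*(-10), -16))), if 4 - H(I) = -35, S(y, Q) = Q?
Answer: 1020903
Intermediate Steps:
H(I) = 39 (H(I) = 4 - 1*(-35) = 4 + 35 = 39)
26177/(1/H(S(-2*(-10), -16))) = 26177/(1/39) = 26177*39 = 1020903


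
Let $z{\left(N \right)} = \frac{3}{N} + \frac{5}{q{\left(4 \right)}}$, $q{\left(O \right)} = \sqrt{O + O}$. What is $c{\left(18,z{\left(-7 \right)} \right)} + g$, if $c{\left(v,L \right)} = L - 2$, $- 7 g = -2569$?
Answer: $\frac{2552}{7} + \frac{5 \sqrt{2}}{4} \approx 366.34$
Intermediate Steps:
$q{\left(O \right)} = \sqrt{2} \sqrt{O}$ ($q{\left(O \right)} = \sqrt{2 O} = \sqrt{2} \sqrt{O}$)
$g = 367$ ($g = \left(- \frac{1}{7}\right) \left(-2569\right) = 367$)
$z{\left(N \right)} = \frac{3}{N} + \frac{5 \sqrt{2}}{4}$ ($z{\left(N \right)} = \frac{3}{N} + \frac{5}{\sqrt{2} \sqrt{4}} = \frac{3}{N} + \frac{5}{\sqrt{2} \cdot 2} = \frac{3}{N} + \frac{5}{2 \sqrt{2}} = \frac{3}{N} + 5 \frac{\sqrt{2}}{4} = \frac{3}{N} + \frac{5 \sqrt{2}}{4}$)
$c{\left(v,L \right)} = -2 + L$ ($c{\left(v,L \right)} = L - 2 = -2 + L$)
$c{\left(18,z{\left(-7 \right)} \right)} + g = \left(-2 + \left(\frac{3}{-7} + \frac{5 \sqrt{2}}{4}\right)\right) + 367 = \left(-2 + \left(3 \left(- \frac{1}{7}\right) + \frac{5 \sqrt{2}}{4}\right)\right) + 367 = \left(-2 - \left(\frac{3}{7} - \frac{5 \sqrt{2}}{4}\right)\right) + 367 = \left(- \frac{17}{7} + \frac{5 \sqrt{2}}{4}\right) + 367 = \frac{2552}{7} + \frac{5 \sqrt{2}}{4}$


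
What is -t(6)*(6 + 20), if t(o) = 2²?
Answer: -104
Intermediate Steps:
t(o) = 4
-t(6)*(6 + 20) = -4*(6 + 20) = -4*26 = -1*104 = -104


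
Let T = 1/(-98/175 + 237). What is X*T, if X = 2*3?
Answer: 150/5911 ≈ 0.025376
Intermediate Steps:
X = 6
T = 25/5911 (T = 1/(-98*1/175 + 237) = 1/(-14/25 + 237) = 1/(5911/25) = 25/5911 ≈ 0.0042294)
X*T = 6*(25/5911) = 150/5911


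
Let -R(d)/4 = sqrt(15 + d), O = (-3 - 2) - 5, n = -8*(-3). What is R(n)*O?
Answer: 40*sqrt(39) ≈ 249.80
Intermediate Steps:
n = 24
O = -10 (O = -5 - 5 = -10)
R(d) = -4*sqrt(15 + d)
R(n)*O = -4*sqrt(15 + 24)*(-10) = -4*sqrt(39)*(-10) = 40*sqrt(39)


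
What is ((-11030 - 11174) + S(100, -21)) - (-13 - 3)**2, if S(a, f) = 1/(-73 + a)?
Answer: -606419/27 ≈ -22460.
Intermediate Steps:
((-11030 - 11174) + S(100, -21)) - (-13 - 3)**2 = ((-11030 - 11174) + 1/(-73 + 100)) - (-13 - 3)**2 = (-22204 + 1/27) - 1*(-16)**2 = (-22204 + 1/27) - 1*256 = -599507/27 - 256 = -606419/27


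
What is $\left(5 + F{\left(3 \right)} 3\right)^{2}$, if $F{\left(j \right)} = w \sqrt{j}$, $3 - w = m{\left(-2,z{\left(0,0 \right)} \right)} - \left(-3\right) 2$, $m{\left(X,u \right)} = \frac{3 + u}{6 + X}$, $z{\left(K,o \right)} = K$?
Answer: $\frac{6475}{16} - \frac{225 \sqrt{3}}{2} \approx 209.83$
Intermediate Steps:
$m{\left(X,u \right)} = \frac{3 + u}{6 + X}$
$w = - \frac{15}{4}$ ($w = 3 - \left(\frac{3 + 0}{6 - 2} - \left(-3\right) 2\right) = 3 - \left(\frac{1}{4} \cdot 3 - -6\right) = 3 - \left(\frac{1}{4} \cdot 3 + 6\right) = 3 - \left(\frac{3}{4} + 6\right) = 3 - \frac{27}{4} = - \frac{15}{4} \approx -3.75$)
$F{\left(j \right)} = - \frac{15 \sqrt{j}}{4}$
$\left(5 + F{\left(3 \right)} 3\right)^{2} = \left(5 + - \frac{15 \sqrt{3}}{4} \cdot 3\right)^{2} = \left(5 - \frac{45 \sqrt{3}}{4}\right)^{2}$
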